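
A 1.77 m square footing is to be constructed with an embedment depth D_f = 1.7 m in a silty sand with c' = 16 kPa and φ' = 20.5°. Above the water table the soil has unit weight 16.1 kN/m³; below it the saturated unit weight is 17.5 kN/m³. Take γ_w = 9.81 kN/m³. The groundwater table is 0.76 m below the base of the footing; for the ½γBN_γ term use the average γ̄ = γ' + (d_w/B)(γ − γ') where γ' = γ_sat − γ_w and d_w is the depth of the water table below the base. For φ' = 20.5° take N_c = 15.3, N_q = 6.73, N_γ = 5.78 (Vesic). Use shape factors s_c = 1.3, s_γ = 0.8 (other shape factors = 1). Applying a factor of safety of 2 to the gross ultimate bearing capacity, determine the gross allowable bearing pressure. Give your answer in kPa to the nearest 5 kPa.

q = γ·D_f = 16.1 × 1.7 = 27.37 kPa.
γ' = 7.69 kN/m³; averaging over the depth B below the base, γ̄ = γ' + (d_w/B)(γ − γ') = 11.301 kN/m³.
c·N_c·s_c = 16 × 15.3 × 1.3 = 318.24 kPa
q·N_q = 27.37 × 6.73 = 184.2 kPa
0.5·γ·B·N_γ·s_γ = 0.5 × 11.301 × 1.77 × 5.78 × 0.8 = 46.247 kPa
q_ult = 318.24 + 184.2 + 46.247 = 548.69 kPa.
q_all = q_ult / FS = 548.69 / 2 = 274.34 kPa.

q_all ≈ 275 kPa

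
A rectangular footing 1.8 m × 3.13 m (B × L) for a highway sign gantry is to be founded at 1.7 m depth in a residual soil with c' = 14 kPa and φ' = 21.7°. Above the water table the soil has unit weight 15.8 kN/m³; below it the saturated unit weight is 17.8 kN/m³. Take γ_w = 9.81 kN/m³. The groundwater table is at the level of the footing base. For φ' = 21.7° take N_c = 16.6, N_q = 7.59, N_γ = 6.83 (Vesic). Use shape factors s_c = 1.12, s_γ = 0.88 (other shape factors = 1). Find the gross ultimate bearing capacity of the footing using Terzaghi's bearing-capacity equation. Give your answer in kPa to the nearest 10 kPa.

q = γ·D_f = 15.8 × 1.7 = 26.86 kPa.
For the ½γBN_γ term take γ' = 17.8 − 9.81 = 7.99 kN/m³ (soil below base is submerged).
c·N_c·s_c = 14 × 16.6 × 1.12 = 260.29 kPa
q·N_q = 26.86 × 7.59 = 203.87 kPa
0.5·γ·B·N_γ·s_γ = 0.5 × 7.99 × 1.8 × 6.83 × 0.88 = 43.221 kPa
q_ult = 260.29 + 203.87 + 43.221 = 507.38 kPa.

q_ult ≈ 510 kPa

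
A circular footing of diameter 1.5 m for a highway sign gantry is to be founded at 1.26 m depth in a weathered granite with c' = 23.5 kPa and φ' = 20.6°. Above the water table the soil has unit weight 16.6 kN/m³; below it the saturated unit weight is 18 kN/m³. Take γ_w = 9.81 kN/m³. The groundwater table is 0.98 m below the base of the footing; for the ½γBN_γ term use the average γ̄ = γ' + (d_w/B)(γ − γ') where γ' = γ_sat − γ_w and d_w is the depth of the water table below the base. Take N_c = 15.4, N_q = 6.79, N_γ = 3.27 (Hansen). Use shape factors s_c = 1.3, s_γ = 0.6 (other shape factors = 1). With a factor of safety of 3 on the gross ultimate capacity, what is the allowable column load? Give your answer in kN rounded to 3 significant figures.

P_all ≈ 373 kN

q = γ·D_f = 16.6 × 1.26 = 20.916 kPa.
γ' = 8.19 kN/m³; averaging over the depth B below the base, γ̄ = γ' + (d_w/B)(γ − γ') = 13.685 kN/m³.
c·N_c·s_c = 23.5 × 15.4 × 1.3 = 470.47 kPa
q·N_q = 20.916 × 6.79 = 142.02 kPa
0.5·γ·B·N_γ·s_γ = 0.5 × 13.685 × 1.5 × 3.27 × 0.6 = 20.137 kPa
q_ult = 470.47 + 142.02 + 20.137 = 632.63 kPa.
Gross allowable pressure q_all = 632.63 / 3 = 210.88 kPa.
Footing area = 1.7671 m², so allowable column load = 210.88 × 1.7671 = 372.64 kN.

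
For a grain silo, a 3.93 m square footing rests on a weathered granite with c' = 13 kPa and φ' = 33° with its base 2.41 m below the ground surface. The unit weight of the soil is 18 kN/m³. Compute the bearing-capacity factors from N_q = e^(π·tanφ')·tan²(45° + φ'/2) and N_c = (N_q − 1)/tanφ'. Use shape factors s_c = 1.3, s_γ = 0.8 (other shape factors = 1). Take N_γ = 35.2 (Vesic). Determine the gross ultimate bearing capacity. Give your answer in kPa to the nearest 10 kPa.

q_ult ≈ 2780 kPa

tan33° = 0.6494, so N_q = e^(π×0.6494)·tan²(61.5°) = 7.692 × 3.392 = 26.09.
N_c = (26.09 − 1)/tan33° = 38.64.
Effective surcharge at the founding depth q = γ·D_f = 18 × 2.41 = 43.38 kPa.
q_ult = c·N_c·s_c + q·N_q + 0.5·γ·B·N_γ·s_γ
     = 13 × 38.638 × 1.3 + 43.38 × 26.092 + 0.5 × 18 × 3.93 × 35.2 × 0.8
     = 652.99 + 1131.9 + 996.02 = 2780.9 kPa.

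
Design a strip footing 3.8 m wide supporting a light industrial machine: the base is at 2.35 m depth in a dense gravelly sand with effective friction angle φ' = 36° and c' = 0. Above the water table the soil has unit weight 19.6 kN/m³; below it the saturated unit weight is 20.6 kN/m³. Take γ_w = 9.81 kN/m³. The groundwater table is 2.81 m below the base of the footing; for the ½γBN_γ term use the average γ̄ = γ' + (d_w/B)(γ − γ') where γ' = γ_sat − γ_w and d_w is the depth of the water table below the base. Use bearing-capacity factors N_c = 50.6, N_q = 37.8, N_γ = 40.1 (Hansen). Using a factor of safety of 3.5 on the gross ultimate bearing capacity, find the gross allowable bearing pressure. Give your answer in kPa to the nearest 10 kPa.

q_all ≈ 870 kPa

Effective surcharge at the founding depth q = γ·D_f = 19.6 × 2.35 = 46.06 kPa.
With d_w = 2.81 m < B, γ̄ = 10.79 + (2.81/3.8) × (19.6 − 10.79) = 17.305 kN/m³.
q_ult = q·N_q + 0.5·γ·B·N_γ
     = 46.06 × 37.8 + 0.5 × 17.305 × 3.8 × 40.1
     = 1741.1 + 1318.4 = 3059.5 kPa.
q_all = 3059.5 / 3.5 = 874.15 kPa.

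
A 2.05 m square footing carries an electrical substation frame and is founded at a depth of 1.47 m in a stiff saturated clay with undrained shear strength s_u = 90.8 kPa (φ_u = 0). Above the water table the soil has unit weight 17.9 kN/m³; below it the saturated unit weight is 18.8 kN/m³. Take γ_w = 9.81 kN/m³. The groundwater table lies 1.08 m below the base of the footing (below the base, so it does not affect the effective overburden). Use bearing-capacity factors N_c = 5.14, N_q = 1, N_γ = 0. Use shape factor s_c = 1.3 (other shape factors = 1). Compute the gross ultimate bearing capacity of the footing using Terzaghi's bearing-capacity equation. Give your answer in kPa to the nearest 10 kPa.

Effective surcharge at the founding depth q = γ·D_f = 17.9 × 1.47 = 26.313 kPa.
q_ult = c·N_c·s_c + q·N_q
     = 90.8 × 5.14 × 1.3 + 26.313 × 1
     = 606.73 + 26.313 = 633.04 kPa.

q_ult ≈ 630 kPa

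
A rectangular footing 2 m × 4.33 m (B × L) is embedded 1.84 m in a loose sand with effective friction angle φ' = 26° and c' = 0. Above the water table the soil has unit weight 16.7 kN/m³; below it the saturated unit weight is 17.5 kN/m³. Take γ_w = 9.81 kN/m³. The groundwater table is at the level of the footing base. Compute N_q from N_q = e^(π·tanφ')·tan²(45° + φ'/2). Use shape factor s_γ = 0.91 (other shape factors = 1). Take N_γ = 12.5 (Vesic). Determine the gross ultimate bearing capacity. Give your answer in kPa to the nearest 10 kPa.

tan26° = 0.4877, so N_q = e^(π×0.4877)·tan²(58°) = 4.629 × 2.561 = 11.85.
Overburden at base level: q = 16.7 × 1.84 = 30.728 kPa.
Below the base the soil is submerged, so the ½γBN_γ term uses γ' = 17.5 − 9.81 = 7.69 kN/m³.
Surcharge term q·N_q = 30.728 × 11.854 = 364.26 kPa; self-weight term 0.5·γ·B·N_γ·s_γ = 0.5 × 7.69 × 2 × 12.5 × 0.91 = 87.474 kPa.
q_ult = 364.26 + 87.474 = 451.73 kPa.

q_ult ≈ 450 kPa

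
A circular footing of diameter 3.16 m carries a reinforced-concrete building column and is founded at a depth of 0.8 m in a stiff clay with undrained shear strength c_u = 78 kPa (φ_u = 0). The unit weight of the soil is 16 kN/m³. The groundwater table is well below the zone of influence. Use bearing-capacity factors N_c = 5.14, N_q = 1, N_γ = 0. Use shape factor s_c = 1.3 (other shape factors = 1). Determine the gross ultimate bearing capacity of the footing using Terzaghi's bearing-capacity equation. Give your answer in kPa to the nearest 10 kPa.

q_ult ≈ 530 kPa

Overburden at base level: q = 16 × 0.8 = 12.8 kPa.
Cohesion term c·N_c·s_c = 78 × 5.14 × 1.3 = 521.2 kPa; surcharge term q·N_q = 12.8 × 1 = 12.8 kPa.
q_ult = 521.2 + 12.8 = 534 kPa.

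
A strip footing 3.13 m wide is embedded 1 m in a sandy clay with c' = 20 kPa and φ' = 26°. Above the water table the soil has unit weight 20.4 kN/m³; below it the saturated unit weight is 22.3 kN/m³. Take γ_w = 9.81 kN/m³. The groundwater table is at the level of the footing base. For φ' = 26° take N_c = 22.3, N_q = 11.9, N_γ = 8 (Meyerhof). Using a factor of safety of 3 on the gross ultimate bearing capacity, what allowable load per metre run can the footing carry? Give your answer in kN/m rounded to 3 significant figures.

≈ 882 kN/m

q = γ·D_f = 20.4 × 1 = 20.4 kPa.
For the ½γBN_γ term take γ' = 22.3 − 9.81 = 12.49 kN/m³ (soil below base is submerged).
c·N_c = 20 × 22.3 = 446 kPa
q·N_q = 20.4 × 11.9 = 242.76 kPa
0.5·γ·B·N_γ = 0.5 × 12.49 × 3.13 × 8 = 156.37 kPa
q_ult = 446 + 242.76 + 156.37 = 845.13 kPa.
Gross allowable pressure q_all = 845.13 / 3 = 281.71 kPa.
Allowable wall load = q_all × B = 281.71 × 3.13 = 881.76 kN per metre run.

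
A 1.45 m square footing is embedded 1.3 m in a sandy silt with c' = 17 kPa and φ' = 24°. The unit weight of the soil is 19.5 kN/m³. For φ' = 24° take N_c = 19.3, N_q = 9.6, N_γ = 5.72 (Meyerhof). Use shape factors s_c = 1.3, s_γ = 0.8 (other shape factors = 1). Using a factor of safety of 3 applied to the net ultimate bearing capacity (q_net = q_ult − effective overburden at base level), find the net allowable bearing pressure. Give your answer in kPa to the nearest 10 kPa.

Overburden at base level: q = 19.5 × 1.3 = 25.35 kPa.
Cohesion term c·N_c·s_c = 17 × 19.3 × 1.3 = 426.53 kPa; surcharge term q·N_q = 25.35 × 9.6 = 243.36 kPa; self-weight term 0.5·γ·B·N_γ·s_γ = 0.5 × 19.5 × 1.45 × 5.72 × 0.8 = 64.693 kPa.
q_ult = 426.53 + 243.36 + 64.693 = 734.58 kPa.
Net ultimate: q_net = 734.58 − 25.35 = 709.23 kPa.
q_all(net) = 709.23 / 3 = 236.41 kPa.

q_all(net) ≈ 240 kPa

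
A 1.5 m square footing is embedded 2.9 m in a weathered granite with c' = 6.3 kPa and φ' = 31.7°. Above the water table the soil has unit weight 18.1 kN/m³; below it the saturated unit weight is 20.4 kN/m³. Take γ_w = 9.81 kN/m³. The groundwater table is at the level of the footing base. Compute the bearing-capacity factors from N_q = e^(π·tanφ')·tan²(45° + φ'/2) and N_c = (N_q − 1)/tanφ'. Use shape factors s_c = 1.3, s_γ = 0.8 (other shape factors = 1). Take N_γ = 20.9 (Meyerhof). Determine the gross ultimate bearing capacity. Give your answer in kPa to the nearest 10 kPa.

q_ult ≈ 1590 kPa

tan31.7° = 0.6176, so N_q = e^(π×0.6176)·tan²(60.85°) = 6.961 × 3.215 = 22.38.
N_c = (22.38 − 1)/tan31.7° = 34.61.
Overburden at base level: q = 18.1 × 2.9 = 52.49 kPa.
Below the base the soil is submerged, so the ½γBN_γ term uses γ' = 20.4 − 9.81 = 10.59 kN/m³.
Cohesion term c·N_c·s_c = 6.3 × 34.612 × 1.3 = 283.47 kPa; surcharge term q·N_q = 52.49 × 22.377 = 1174.6 kPa; self-weight term 0.5·γ·B·N_γ·s_γ = 0.5 × 10.59 × 1.5 × 20.9 × 0.8 = 132.8 kPa.
q_ult = 283.47 + 1174.6 + 132.8 = 1590.8 kPa.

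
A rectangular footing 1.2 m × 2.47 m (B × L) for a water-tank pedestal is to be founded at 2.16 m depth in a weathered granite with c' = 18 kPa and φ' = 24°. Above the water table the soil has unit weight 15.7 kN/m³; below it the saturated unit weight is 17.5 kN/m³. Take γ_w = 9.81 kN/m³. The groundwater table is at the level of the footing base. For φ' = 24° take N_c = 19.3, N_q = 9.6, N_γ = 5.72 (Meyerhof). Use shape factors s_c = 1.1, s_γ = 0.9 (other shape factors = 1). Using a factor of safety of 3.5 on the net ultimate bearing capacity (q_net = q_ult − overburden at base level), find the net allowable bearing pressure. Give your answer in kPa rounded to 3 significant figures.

Effective surcharge at the founding depth q = γ·D_f = 15.7 × 2.16 = 33.912 kPa.
The water table coincides with the base, so in the self-weight term γ → γ' = 7.69 kN/m³.
q_ult = c·N_c·s_c + q·N_q + 0.5·γ·B·N_γ·s_γ
     = 18 × 19.3 × 1.1 + 33.912 × 9.6 + 0.5 × 7.69 × 1.2 × 5.72 × 0.9
     = 382.14 + 325.56 + 23.753 = 731.45 kPa.
q_net = 731.45 − 33.912 = 697.54 kPa.
q_all(net) = 697.54 / 3.5 = 199.3 kPa.

q_all(net) ≈ 199 kPa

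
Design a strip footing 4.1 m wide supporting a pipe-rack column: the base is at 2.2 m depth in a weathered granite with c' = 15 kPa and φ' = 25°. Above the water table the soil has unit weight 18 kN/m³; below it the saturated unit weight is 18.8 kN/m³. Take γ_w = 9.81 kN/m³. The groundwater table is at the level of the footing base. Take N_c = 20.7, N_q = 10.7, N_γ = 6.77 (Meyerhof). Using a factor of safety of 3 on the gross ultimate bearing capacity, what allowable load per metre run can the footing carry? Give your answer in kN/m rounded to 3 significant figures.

Overburden at base level: q = 18 × 2.2 = 39.6 kPa.
Below the base the soil is submerged, so the ½γBN_γ term uses γ' = 18.8 − 9.81 = 8.99 kN/m³.
Cohesion term c·N_c = 15 × 20.7 = 310.5 kPa; surcharge term q·N_q = 39.6 × 10.7 = 423.72 kPa; self-weight term 0.5·γ·B·N_γ = 0.5 × 8.99 × 4.1 × 6.77 = 124.77 kPa.
q_ult = 310.5 + 423.72 + 124.77 = 858.99 kPa.
Gross allowable pressure q_all = 858.99 / 3 = 286.33 kPa.
Allowable wall load = q_all × B = 286.33 × 4.1 = 1173.9 kN per metre run.

≈ 1170 kN/m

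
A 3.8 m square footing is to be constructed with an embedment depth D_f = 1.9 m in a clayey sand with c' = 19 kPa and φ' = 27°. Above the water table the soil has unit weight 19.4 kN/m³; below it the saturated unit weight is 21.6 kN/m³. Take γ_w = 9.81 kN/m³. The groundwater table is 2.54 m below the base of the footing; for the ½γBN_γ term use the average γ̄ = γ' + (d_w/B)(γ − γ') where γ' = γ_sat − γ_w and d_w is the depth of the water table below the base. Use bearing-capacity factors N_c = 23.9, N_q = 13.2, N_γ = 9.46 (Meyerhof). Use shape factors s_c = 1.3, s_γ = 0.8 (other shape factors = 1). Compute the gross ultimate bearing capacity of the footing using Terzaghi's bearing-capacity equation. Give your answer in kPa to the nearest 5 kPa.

Effective surcharge at the founding depth q = γ·D_f = 19.4 × 1.9 = 36.86 kPa.
With d_w = 2.54 m < B, γ̄ = 11.79 + (2.54/3.8) × (19.4 − 11.79) = 16.877 kN/m³.
q_ult = c·N_c·s_c + q·N_q + 0.5·γ·B·N_γ·s_γ
     = 19 × 23.9 × 1.3 + 36.86 × 13.2 + 0.5 × 16.877 × 3.8 × 9.46 × 0.8
     = 590.33 + 486.55 + 242.67 = 1319.6 kPa.

q_ult ≈ 1320 kPa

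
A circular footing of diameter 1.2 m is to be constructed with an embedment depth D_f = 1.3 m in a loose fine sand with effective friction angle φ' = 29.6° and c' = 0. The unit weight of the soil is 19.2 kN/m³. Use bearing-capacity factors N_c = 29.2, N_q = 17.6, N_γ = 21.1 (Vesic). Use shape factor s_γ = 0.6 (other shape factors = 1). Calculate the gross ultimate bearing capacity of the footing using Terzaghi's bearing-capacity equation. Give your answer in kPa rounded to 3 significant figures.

q_ult ≈ 585 kPa

Effective surcharge at the founding depth q = γ·D_f = 19.2 × 1.3 = 24.96 kPa.
q_ult = q·N_q + 0.5·γ·B·N_γ·s_γ
     = 24.96 × 17.6 + 0.5 × 19.2 × 1.2 × 21.1 × 0.6
     = 439.3 + 145.84 = 585.14 kPa.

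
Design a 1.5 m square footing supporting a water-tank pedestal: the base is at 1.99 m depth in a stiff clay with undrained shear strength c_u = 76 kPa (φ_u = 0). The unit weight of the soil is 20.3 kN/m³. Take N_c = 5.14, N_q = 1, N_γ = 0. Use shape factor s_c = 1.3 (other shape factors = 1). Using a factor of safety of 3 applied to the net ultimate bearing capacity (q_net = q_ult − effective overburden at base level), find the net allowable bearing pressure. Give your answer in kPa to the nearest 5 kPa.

q_all(net) ≈ 170 kPa

Overburden at base level: q = 20.3 × 1.99 = 40.397 kPa.
Cohesion term c·N_c·s_c = 76 × 5.14 × 1.3 = 507.83 kPa; surcharge term q·N_q = 40.397 × 1 = 40.397 kPa.
q_ult = 507.83 + 40.397 = 548.23 kPa.
Net ultimate: q_net = 548.23 − 40.397 = 507.83 kPa.
q_all(net) = 507.83 / 3 = 169.28 kPa.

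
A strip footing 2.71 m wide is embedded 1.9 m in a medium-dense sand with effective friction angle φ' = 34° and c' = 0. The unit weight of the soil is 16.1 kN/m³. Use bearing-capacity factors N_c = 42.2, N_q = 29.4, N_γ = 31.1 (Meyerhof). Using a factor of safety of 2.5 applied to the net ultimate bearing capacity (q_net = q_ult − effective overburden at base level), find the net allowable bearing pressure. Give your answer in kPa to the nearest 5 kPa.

q_all(net) ≈ 620 kPa

Effective surcharge at the founding depth q = γ·D_f = 16.1 × 1.9 = 30.59 kPa.
q_ult = q·N_q + 0.5·γ·B·N_γ
     = 30.59 × 29.4 + 0.5 × 16.1 × 2.71 × 31.1
     = 899.35 + 678.46 = 1577.8 kPa.
Net ultimate: q_net = 1577.8 − 30.59 = 1547.2 kPa.
q_all(net) = 1547.2 / 2.5 = 618.89 kPa.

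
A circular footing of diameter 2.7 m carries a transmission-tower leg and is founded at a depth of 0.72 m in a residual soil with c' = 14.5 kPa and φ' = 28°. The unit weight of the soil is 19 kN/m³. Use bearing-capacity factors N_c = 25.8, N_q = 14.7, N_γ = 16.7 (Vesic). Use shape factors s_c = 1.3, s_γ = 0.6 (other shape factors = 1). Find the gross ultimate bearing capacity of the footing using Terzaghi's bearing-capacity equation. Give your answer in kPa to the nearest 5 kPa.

q_ult ≈ 945 kPa

Overburden at base level: q = 19 × 0.72 = 13.68 kPa.
Cohesion term c·N_c·s_c = 14.5 × 25.8 × 1.3 = 486.33 kPa; surcharge term q·N_q = 13.68 × 14.7 = 201.1 kPa; self-weight term 0.5·γ·B·N_γ·s_γ = 0.5 × 19 × 2.7 × 16.7 × 0.6 = 257.01 kPa.
q_ult = 486.33 + 201.1 + 257.01 = 944.44 kPa.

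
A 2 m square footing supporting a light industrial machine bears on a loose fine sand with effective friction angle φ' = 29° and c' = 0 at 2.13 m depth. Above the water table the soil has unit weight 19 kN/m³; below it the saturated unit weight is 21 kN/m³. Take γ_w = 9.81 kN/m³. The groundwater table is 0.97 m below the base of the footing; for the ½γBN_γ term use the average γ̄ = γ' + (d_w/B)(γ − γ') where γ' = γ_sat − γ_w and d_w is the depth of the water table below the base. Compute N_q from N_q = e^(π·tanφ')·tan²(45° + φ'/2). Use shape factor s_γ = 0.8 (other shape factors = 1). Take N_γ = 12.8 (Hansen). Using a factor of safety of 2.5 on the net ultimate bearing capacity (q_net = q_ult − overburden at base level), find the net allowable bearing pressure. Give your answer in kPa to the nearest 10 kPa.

N_q = e^(π·tan29°)·tan²(59.5°) = 16.44.
Effective surcharge at the founding depth q = γ·D_f = 19 × 2.13 = 40.47 kPa.
With d_w = 0.97 m < B, γ̄ = 11.19 + (0.97/2) × (19 − 11.19) = 14.978 kN/m³.
q_ult = q·N_q + 0.5·γ·B·N_γ·s_γ
     = 40.47 × 16.443 + 0.5 × 14.978 × 2 × 12.8 × 0.8
     = 665.46 + 153.37 = 818.83 kPa.
q_net = 818.83 − 40.47 = 778.36 kPa.
q_all(net) = 778.36 / 2.5 = 311.35 kPa.

q_all(net) ≈ 310 kPa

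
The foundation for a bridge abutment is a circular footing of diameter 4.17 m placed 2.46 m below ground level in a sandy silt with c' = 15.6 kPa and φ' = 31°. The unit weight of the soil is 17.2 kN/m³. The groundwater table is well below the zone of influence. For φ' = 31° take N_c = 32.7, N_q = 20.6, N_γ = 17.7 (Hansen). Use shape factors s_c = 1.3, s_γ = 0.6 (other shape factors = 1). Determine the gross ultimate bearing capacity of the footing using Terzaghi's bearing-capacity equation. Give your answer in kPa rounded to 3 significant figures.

q_ult ≈ 1920 kPa

Effective surcharge at the founding depth q = γ·D_f = 17.2 × 2.46 = 42.312 kPa.
q_ult = c·N_c·s_c + q·N_q + 0.5·γ·B·N_γ·s_γ
     = 15.6 × 32.7 × 1.3 + 42.312 × 20.6 + 0.5 × 17.2 × 4.17 × 17.7 × 0.6
     = 663.16 + 871.63 + 380.85 = 1915.6 kPa.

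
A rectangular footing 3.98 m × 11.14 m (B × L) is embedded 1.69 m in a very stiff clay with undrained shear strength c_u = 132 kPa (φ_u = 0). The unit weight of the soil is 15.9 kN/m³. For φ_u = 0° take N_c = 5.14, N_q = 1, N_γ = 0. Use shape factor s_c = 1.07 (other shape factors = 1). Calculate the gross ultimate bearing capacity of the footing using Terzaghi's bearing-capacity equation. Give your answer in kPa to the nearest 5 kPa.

q_ult ≈ 755 kPa

Overburden at base level: q = 15.9 × 1.69 = 26.871 kPa.
Cohesion term c·N_c·s_c = 132 × 5.14 × 1.07 = 725.97 kPa; surcharge term q·N_q = 26.871 × 1 = 26.871 kPa.
q_ult = 725.97 + 26.871 = 752.84 kPa.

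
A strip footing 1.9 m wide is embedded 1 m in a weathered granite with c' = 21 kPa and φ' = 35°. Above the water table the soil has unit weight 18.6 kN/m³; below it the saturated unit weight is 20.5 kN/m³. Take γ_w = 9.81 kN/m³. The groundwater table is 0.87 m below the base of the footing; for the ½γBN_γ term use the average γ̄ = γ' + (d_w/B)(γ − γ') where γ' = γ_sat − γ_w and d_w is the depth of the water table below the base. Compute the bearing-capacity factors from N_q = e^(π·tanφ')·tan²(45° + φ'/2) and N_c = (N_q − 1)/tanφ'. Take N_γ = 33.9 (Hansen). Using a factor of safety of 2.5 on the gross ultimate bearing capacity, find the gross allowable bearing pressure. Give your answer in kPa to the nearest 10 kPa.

N_q = e^(π·tan35°)·tan²(62.5°) = 33.3; N_c = (N_q − 1)/tanφ' = 46.12.
q = γ·D_f = 18.6 × 1 = 18.6 kPa.
γ' = 10.69 kN/m³; averaging over the depth B below the base, γ̄ = γ' + (d_w/B)(γ − γ') = 14.312 kN/m³.
c·N_c = 21 × 46.124 = 968.6 kPa
q·N_q = 18.6 × 33.296 = 619.31 kPa
0.5·γ·B·N_γ = 0.5 × 14.312 × 1.9 × 33.9 = 460.92 kPa
q_ult = 968.6 + 619.31 + 460.92 = 2048.8 kPa.
q_all = 2048.8 / 2.5 = 819.53 kPa.

q_all ≈ 820 kPa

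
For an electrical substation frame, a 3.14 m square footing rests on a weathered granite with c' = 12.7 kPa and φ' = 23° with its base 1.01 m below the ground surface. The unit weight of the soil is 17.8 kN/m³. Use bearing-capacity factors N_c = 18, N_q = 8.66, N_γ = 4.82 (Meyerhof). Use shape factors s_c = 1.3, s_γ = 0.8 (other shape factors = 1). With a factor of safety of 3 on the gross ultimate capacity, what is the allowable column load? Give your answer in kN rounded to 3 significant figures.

P_all ≈ 1840 kN

Overburden at base level: q = 17.8 × 1.01 = 17.978 kPa.
Cohesion term c·N_c·s_c = 12.7 × 18 × 1.3 = 297.18 kPa; surcharge term q·N_q = 17.978 × 8.66 = 155.69 kPa; self-weight term 0.5·γ·B·N_γ·s_γ = 0.5 × 17.8 × 3.14 × 4.82 × 0.8 = 107.76 kPa.
q_ult = 297.18 + 155.69 + 107.76 = 560.63 kPa.
Gross allowable pressure q_all = 560.63 / 3 = 186.88 kPa.
Footing area = 9.8596 m², so allowable column load = 186.88 × 9.8596 = 1842.5 kN.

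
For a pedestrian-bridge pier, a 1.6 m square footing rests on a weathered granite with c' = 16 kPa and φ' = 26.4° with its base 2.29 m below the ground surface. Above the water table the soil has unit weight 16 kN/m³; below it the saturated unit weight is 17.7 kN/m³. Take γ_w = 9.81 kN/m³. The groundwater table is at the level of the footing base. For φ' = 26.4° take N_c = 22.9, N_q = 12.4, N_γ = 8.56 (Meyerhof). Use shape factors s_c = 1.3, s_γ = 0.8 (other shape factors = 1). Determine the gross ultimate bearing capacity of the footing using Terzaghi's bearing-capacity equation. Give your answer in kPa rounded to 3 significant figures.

q = γ·D_f = 16 × 2.29 = 36.64 kPa.
For the ½γBN_γ term take γ' = 17.7 − 9.81 = 7.89 kN/m³ (soil below base is submerged).
c·N_c·s_c = 16 × 22.9 × 1.3 = 476.32 kPa
q·N_q = 36.64 × 12.4 = 454.34 kPa
0.5·γ·B·N_γ·s_γ = 0.5 × 7.89 × 1.6 × 8.56 × 0.8 = 43.225 kPa
q_ult = 476.32 + 454.34 + 43.225 = 973.88 kPa.

q_ult ≈ 974 kPa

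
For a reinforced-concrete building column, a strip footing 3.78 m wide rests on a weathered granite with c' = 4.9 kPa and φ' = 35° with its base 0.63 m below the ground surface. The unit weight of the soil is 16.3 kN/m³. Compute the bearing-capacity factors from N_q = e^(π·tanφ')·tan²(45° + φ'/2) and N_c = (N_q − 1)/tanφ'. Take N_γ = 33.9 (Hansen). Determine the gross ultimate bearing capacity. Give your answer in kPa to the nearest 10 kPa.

tan35° = 0.7002, so N_q = e^(π×0.7002)·tan²(62.5°) = 9.023 × 3.69 = 33.3.
N_c = (33.3 − 1)/tan35° = 46.12.
Effective surcharge at the founding depth q = γ·D_f = 16.3 × 0.63 = 10.269 kPa.
q_ult = c·N_c + q·N_q + 0.5·γ·B·N_γ
     = 4.9 × 46.124 + 10.269 × 33.296 + 0.5 × 16.3 × 3.78 × 33.9
     = 226.01 + 341.92 + 1044.4 = 1612.3 kPa.

q_ult ≈ 1610 kPa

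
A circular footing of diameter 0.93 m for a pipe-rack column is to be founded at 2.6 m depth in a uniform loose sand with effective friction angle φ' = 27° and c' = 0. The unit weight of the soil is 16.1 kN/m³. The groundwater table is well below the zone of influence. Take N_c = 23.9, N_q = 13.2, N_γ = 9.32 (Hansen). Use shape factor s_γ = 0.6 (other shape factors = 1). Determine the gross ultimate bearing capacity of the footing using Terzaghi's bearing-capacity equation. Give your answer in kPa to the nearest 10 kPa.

q_ult ≈ 590 kPa

Effective surcharge at the founding depth q = γ·D_f = 16.1 × 2.6 = 41.86 kPa.
q_ult = q·N_q + 0.5·γ·B·N_γ·s_γ
     = 41.86 × 13.2 + 0.5 × 16.1 × 0.93 × 9.32 × 0.6
     = 552.55 + 41.865 = 594.42 kPa.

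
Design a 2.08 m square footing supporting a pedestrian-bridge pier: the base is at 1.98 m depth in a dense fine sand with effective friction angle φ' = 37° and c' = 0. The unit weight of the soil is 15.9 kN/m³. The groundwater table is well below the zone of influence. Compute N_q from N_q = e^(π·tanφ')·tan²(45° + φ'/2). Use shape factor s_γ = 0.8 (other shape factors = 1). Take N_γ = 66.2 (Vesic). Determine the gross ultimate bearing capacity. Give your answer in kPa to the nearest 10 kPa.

q_ult ≈ 2230 kPa

tan37° = 0.7536, so N_q = e^(π×0.7536)·tan²(63.5°) = 10.669 × 4.023 = 42.92.
Effective surcharge at the founding depth q = γ·D_f = 15.9 × 1.98 = 31.482 kPa.
q_ult = q·N_q + 0.5·γ·B·N_γ·s_γ
     = 31.482 × 42.92 + 0.5 × 15.9 × 2.08 × 66.2 × 0.8
     = 1351.2 + 875.75 = 2227 kPa.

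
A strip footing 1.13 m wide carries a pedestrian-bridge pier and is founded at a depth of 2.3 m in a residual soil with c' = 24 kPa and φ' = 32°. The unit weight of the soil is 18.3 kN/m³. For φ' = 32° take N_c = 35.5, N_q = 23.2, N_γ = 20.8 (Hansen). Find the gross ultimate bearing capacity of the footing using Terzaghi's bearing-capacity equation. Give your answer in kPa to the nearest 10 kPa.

q_ult ≈ 2040 kPa

Effective surcharge at the founding depth q = γ·D_f = 18.3 × 2.3 = 42.09 kPa.
q_ult = c·N_c + q·N_q + 0.5·γ·B·N_γ
     = 24 × 35.5 + 42.09 × 23.2 + 0.5 × 18.3 × 1.13 × 20.8
     = 852 + 976.49 + 215.06 = 2043.5 kPa.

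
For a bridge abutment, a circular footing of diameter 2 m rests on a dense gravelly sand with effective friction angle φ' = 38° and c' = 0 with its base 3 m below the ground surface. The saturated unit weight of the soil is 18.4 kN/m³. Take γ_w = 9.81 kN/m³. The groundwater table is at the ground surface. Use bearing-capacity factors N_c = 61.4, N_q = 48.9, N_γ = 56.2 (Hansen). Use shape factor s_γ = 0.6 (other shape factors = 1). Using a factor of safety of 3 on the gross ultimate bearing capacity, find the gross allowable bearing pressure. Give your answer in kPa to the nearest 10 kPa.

Water table at ground surface, so effective unit weight γ' = 18.4 − 9.81 = 8.59 kN/m³ is used throughout; overburden q = 8.59 × 3 = 25.77 kPa; the same γ' applies in the ½γBN_γ term.
Surcharge term q·N_q = 25.77 × 48.9 = 1260.2 kPa; self-weight term 0.5·γ·B·N_γ·s_γ = 0.5 × 8.59 × 2 × 56.2 × 0.6 = 289.65 kPa.
q_ult = 1260.2 + 289.65 = 1549.8 kPa.
q_all = 1549.8 / 3 = 516.6 kPa.

q_all ≈ 520 kPa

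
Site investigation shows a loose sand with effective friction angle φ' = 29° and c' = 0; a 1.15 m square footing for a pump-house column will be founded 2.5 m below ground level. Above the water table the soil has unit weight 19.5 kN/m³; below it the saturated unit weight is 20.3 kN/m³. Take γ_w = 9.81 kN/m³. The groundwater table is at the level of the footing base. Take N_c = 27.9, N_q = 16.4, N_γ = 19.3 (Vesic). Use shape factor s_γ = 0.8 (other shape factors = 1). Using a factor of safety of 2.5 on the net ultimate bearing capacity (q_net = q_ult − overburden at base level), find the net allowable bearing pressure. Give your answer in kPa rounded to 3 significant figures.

Overburden at base level: q = 19.5 × 2.5 = 48.75 kPa.
Below the base the soil is submerged, so the ½γBN_γ term uses γ' = 20.3 − 9.81 = 10.49 kN/m³.
Surcharge term q·N_q = 48.75 × 16.4 = 799.5 kPa; self-weight term 0.5·γ·B·N_γ·s_γ = 0.5 × 10.49 × 1.15 × 19.3 × 0.8 = 93.13 kPa.
q_ult = 799.5 + 93.13 = 892.63 kPa.
q_net = 892.63 − 48.75 = 843.88 kPa.
q_all(net) = 843.88 / 2.5 = 337.55 kPa.

q_all(net) ≈ 338 kPa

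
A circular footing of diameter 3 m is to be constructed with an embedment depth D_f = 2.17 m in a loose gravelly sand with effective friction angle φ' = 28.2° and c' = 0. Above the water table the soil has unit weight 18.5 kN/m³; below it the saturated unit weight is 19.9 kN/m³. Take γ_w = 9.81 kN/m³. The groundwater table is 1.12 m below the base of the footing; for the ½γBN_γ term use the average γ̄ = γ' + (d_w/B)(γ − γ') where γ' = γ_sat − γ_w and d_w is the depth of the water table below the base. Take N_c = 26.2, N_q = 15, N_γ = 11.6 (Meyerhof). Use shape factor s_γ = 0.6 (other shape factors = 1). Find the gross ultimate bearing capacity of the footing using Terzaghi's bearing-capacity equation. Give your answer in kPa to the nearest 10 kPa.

q_ult ≈ 740 kPa

Effective surcharge at the founding depth q = γ·D_f = 18.5 × 2.17 = 40.145 kPa.
With d_w = 1.12 m < B, γ̄ = 10.09 + (1.12/3) × (18.5 − 10.09) = 13.23 kN/m³.
q_ult = q·N_q + 0.5·γ·B·N_γ·s_γ
     = 40.145 × 15 + 0.5 × 13.23 × 3 × 11.6 × 0.6
     = 602.17 + 138.12 = 740.29 kPa.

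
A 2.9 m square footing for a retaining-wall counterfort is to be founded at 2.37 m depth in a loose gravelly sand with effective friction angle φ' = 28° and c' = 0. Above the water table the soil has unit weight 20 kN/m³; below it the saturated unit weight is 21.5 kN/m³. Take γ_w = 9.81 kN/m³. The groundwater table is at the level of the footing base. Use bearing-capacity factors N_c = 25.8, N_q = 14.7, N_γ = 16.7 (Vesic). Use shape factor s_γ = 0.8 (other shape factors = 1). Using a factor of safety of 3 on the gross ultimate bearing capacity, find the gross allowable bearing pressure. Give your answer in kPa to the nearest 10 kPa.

Overburden at base level: q = 20 × 2.37 = 47.4 kPa.
Below the base the soil is submerged, so the ½γBN_γ term uses γ' = 21.5 − 9.81 = 11.69 kN/m³.
Surcharge term q·N_q = 47.4 × 14.7 = 696.78 kPa; self-weight term 0.5·γ·B·N_γ·s_γ = 0.5 × 11.69 × 2.9 × 16.7 × 0.8 = 226.46 kPa.
q_ult = 696.78 + 226.46 = 923.24 kPa.
q_all = 923.24 / 3 = 307.75 kPa.

q_all ≈ 310 kPa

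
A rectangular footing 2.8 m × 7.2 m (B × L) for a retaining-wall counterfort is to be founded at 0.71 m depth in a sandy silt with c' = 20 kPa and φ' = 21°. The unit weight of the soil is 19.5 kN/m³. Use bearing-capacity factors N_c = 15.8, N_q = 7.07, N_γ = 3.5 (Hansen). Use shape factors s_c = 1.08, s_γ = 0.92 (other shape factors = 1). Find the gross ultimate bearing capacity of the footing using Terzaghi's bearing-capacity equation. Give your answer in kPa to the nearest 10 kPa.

q_ult ≈ 530 kPa

q = γ·D_f = 19.5 × 0.71 = 13.845 kPa.
c·N_c·s_c = 20 × 15.8 × 1.08 = 341.28 kPa
q·N_q = 13.845 × 7.07 = 97.884 kPa
0.5·γ·B·N_γ·s_γ = 0.5 × 19.5 × 2.8 × 3.5 × 0.92 = 87.906 kPa
q_ult = 341.28 + 97.884 + 87.906 = 527.07 kPa.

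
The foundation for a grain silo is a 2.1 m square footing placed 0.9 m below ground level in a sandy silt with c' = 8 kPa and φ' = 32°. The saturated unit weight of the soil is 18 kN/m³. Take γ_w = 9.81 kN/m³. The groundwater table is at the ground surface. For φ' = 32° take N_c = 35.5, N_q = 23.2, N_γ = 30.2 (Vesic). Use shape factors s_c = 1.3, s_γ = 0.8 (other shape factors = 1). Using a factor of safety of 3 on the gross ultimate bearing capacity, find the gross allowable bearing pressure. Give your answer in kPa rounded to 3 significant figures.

γ' = 18 − 9.81 = 8.19 kN/m³ (submerged throughout). q = 8.19 × 0.9 = 7.371 kPa; the same γ' applies in the ½γBN_γ term.
c·N_c·s_c = 8 × 35.5 × 1.3 = 369.2 kPa
q·N_q = 7.371 × 23.2 = 171.01 kPa
0.5·γ·B·N_γ·s_γ = 0.5 × 8.19 × 2.1 × 30.2 × 0.8 = 207.76 kPa
q_ult = 369.2 + 171.01 + 207.76 = 747.97 kPa.
q_all = 747.97 / 3 = 249.32 kPa.

q_all ≈ 249 kPa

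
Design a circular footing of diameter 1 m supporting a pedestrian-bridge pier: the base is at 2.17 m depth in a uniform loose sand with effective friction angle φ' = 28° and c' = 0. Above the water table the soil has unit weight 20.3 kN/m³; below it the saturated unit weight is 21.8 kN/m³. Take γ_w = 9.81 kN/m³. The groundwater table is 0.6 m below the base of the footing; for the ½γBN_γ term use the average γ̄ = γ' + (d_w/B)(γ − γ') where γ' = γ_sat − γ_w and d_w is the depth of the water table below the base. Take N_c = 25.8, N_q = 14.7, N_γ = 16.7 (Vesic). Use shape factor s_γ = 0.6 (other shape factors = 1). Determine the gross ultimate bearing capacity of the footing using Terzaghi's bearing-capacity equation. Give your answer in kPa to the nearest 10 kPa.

q_ult ≈ 730 kPa

Effective surcharge at the founding depth q = γ·D_f = 20.3 × 2.17 = 44.051 kPa.
With d_w = 0.6 m < B, γ̄ = 11.99 + (0.6/1) × (20.3 − 11.99) = 16.976 kN/m³.
q_ult = q·N_q + 0.5·γ·B·N_γ·s_γ
     = 44.051 × 14.7 + 0.5 × 16.976 × 1 × 16.7 × 0.6
     = 647.55 + 85.05 = 732.6 kPa.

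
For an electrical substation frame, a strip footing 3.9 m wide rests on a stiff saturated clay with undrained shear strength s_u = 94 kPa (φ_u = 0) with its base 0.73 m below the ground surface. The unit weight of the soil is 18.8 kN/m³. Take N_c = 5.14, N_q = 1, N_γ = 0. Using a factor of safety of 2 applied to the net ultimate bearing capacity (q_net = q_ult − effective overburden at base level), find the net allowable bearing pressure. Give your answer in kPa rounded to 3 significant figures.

Effective surcharge at the founding depth q = γ·D_f = 18.8 × 0.73 = 13.724 kPa.
q_ult = c·N_c + q·N_q
     = 94 × 5.14 + 13.724 × 1
     = 483.16 + 13.724 = 496.88 kPa.
Net ultimate: q_net = 496.88 − 13.724 = 483.16 kPa.
q_all(net) = 483.16 / 2 = 241.58 kPa.

q_all(net) ≈ 242 kPa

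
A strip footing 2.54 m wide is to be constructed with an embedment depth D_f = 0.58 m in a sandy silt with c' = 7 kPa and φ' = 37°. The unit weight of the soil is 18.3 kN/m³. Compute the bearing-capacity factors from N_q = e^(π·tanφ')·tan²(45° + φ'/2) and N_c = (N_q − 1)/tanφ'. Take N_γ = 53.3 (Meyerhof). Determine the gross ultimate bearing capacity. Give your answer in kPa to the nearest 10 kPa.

tan37° = 0.7536, so N_q = e^(π×0.7536)·tan²(63.5°) = 10.669 × 4.023 = 42.92.
N_c = (42.92 − 1)/tan37° = 55.63.
q = γ·D_f = 18.3 × 0.58 = 10.614 kPa.
c·N_c = 7 × 55.63 = 389.41 kPa
q·N_q = 10.614 × 42.92 = 455.55 kPa
0.5·γ·B·N_γ = 0.5 × 18.3 × 2.54 × 53.3 = 1238.7 kPa
q_ult = 389.41 + 455.55 + 1238.7 = 2083.7 kPa.

q_ult ≈ 2080 kPa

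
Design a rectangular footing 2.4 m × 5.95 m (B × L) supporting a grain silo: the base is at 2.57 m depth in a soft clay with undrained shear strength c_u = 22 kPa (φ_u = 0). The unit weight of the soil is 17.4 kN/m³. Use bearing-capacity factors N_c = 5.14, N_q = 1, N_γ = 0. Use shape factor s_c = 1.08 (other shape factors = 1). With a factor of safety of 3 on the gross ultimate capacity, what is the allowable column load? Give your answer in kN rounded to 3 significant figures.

Overburden at base level: q = 17.4 × 2.57 = 44.718 kPa.
Cohesion term c·N_c·s_c = 22 × 5.14 × 1.08 = 122.13 kPa; surcharge term q·N_q = 44.718 × 1 = 44.718 kPa.
q_ult = 122.13 + 44.718 = 166.84 kPa.
Gross allowable pressure q_all = 166.84 / 3 = 55.615 kPa.
Footing area = 14.28 m², so allowable column load = 55.615 × 14.28 = 794.18 kN.

P_all ≈ 794 kN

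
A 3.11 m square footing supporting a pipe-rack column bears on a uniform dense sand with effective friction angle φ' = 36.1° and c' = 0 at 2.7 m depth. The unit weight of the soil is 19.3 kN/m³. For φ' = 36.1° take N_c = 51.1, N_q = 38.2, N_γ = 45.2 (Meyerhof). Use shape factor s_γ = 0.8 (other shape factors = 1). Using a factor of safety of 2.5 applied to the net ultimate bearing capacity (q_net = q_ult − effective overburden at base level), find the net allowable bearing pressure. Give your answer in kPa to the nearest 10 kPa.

Effective surcharge at the founding depth q = γ·D_f = 19.3 × 2.7 = 52.11 kPa.
q_ult = q·N_q + 0.5·γ·B·N_γ·s_γ
     = 52.11 × 38.2 + 0.5 × 19.3 × 3.11 × 45.2 × 0.8
     = 1990.6 + 1085.2 = 3075.8 kPa.
Net ultimate: q_net = 3075.8 − 52.11 = 3023.7 kPa.
q_all(net) = 3023.7 / 2.5 = 1209.5 kPa.

q_all(net) ≈ 1210 kPa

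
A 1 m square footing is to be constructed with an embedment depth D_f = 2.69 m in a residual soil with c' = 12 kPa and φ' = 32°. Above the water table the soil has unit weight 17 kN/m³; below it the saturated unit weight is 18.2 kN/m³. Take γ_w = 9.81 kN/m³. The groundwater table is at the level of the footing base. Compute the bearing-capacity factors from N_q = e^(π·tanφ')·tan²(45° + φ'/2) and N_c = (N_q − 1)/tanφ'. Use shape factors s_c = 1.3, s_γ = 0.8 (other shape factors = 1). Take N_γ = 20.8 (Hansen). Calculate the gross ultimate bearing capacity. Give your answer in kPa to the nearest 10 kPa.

q_ult ≈ 1680 kPa

tan32° = 0.6249, so N_q = e^(π×0.6249)·tan²(61°) = 7.121 × 3.255 = 23.18.
N_c = (23.18 − 1)/tan32° = 35.49.
Overburden at base level: q = 17 × 2.69 = 45.73 kPa.
Below the base the soil is submerged, so the ½γBN_γ term uses γ' = 18.2 − 9.81 = 8.39 kN/m³.
Cohesion term c·N_c·s_c = 12 × 35.49 × 1.3 = 553.65 kPa; surcharge term q·N_q = 45.73 × 23.177 = 1059.9 kPa; self-weight term 0.5·γ·B·N_γ·s_γ = 0.5 × 8.39 × 1 × 20.8 × 0.8 = 69.805 kPa.
q_ult = 553.65 + 1059.9 + 69.805 = 1683.3 kPa.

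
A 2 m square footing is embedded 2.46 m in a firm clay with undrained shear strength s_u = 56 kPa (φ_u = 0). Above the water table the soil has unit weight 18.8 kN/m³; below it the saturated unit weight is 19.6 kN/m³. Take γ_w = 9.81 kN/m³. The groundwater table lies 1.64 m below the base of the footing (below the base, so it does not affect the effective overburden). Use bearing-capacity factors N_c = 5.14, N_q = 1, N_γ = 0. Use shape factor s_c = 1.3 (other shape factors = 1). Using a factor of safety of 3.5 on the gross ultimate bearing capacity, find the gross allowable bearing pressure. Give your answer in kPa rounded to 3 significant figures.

q_all ≈ 120 kPa

Overburden at base level: q = 18.8 × 2.46 = 46.248 kPa.
Cohesion term c·N_c·s_c = 56 × 5.14 × 1.3 = 374.19 kPa; surcharge term q·N_q = 46.248 × 1 = 46.248 kPa.
q_ult = 374.19 + 46.248 = 420.44 kPa.
q_all = 420.44 / 3.5 = 120.13 kPa.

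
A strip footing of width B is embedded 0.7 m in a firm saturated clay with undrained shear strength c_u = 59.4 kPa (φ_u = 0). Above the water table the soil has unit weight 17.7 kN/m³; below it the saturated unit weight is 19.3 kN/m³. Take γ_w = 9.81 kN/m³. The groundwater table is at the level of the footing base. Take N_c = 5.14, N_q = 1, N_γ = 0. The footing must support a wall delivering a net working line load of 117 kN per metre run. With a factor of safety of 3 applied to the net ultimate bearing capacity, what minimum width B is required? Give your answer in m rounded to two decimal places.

q = γ·D_f = 17.7 × 0.7 = 12.39 kPa.
c·N_c = 59.4 × 5.14 = 305.32 kPa
q·N_q = 12.39 × 1 = 12.39 kPa
q_ult = 305.32 + 12.39 = 317.71 kPa.
For φ = 0 the ½γBN_γ term vanishes, so q_ult is independent of B. q_net = 317.71 − 12.39 = 305.32 kPa; q_all(net) = 305.32/3 = 101.77 kPa.
Required width B = w / q_all(net) = 117 / 101.77 = 1.15 m.

B = 1.15 m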